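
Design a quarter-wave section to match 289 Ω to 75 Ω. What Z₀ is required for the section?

Z_qwt ≈ 147 Ω

Z_qwt = √(Z_0·R_L) = √(75 × 289) = √21680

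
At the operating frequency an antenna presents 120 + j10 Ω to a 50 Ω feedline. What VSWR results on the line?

Γ = (Z_L − Z_0)/(Z_L + Z_0) = (70 + j10)/(170 + j10)
|Γ| = 70.7/170 = 0.415
VSWR = (1 + |Γ|)/(1 − |Γ|) = 1.42/0.585

VSWR ≈ 2.42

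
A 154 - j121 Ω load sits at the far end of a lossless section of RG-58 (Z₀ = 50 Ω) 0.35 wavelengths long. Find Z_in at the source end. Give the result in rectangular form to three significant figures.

Z_in ≈ 19 + j46.8 Ω

βl = 2π × 0.35 = 126°
tan(βl) = tan(126°) = -1.38
Z_in = Z_0·(Z_L + jZ_0·tanβl)/(Z_0 + jZ_L·tanβl)
     = 50·(154 − j190)/(-117 − j212)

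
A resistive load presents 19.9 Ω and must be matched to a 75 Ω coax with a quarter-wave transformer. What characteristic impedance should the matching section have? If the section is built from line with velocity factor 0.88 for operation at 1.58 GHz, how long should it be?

Z_qwt ≈ 38.6 Ω; length ≈ 4.18 cm

Z_qwt = √(Z_0·R_L) = √(75 × 19.9) = √1492
λ = 0.88·c/f = 0.167 m, so l = λ/4 = 0.0418 m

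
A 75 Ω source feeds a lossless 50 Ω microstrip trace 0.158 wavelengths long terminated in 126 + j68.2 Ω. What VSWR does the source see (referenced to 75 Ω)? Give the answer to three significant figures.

βl = 2π × 0.158 = 56.9°
tan(βl) = 1.53
Z_in = Z_0·(Z_L + jZ_0·tanβl)/(Z_0 + jZ_L·tanβl) = 26.2 − j40 Ω
Γ_s = (Z_in − Z_s)/(Z_in + Z_s) = (-48.8 − j40)/(101 − j40), |Γ_s| = 0.58
VSWR = (1 + |Γ_s|)/(1 − |Γ_s|)

VSWR ≈ 3.76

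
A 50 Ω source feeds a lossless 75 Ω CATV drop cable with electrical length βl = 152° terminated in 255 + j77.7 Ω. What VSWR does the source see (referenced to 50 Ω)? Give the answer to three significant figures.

tan(βl) = -0.532
Z_in = Z_0·(Z_L + jZ_0·tanβl)/(Z_0 + jZ_L·tanβl) = 57.7 + j91.6 Ω
Γ_s = (Z_in − Z_s)/(Z_in + Z_s) = (7.65 + j91.6)/(108 + j91.6), |Γ_s| = 0.65
VSWR = (1 + |Γ_s|)/(1 − |Γ_s|)

VSWR ≈ 4.72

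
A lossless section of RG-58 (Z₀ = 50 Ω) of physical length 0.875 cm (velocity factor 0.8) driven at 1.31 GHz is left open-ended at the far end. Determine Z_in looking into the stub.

λ = v/f = 0.8·c / 1.31 GHz = 0.183 m
βl = 2π·l/λ = 2π × 0.0478 = 17.2°
tan(βl) = 0.309
For an open-ended stub, Z_in = −jZ_0·cot(βl) = −jZ_0/tan(βl)

Z_in ≈ −j162 Ω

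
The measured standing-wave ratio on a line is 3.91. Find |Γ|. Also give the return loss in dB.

|Γ| ≈ 0.593; return loss ≈ 4.54 dB

|Γ| = (S − 1)/(S + 1) = (3.91 − 1)/(3.91 + 1) = 2.91/4.91
RL = −20·log₁₀|Γ| = −20·log₁₀(0.593)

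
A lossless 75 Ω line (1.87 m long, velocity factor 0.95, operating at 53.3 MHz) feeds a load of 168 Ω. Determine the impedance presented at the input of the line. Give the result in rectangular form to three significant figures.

Z_in ≈ 46.2 + j39.4 Ω

λ = v/f = 0.95·c / 53.3 MHz = 5.35 m
βl = 2π·l/λ = 2π × 0.35 = 126°
tan(βl) = tan(126°) = -1.38
Z_in = Z_0·(Z_L + jZ_0·tanβl)/(Z_0 + jZ_L·tanβl)
     = 75·(168 − j104)/(75 − j232)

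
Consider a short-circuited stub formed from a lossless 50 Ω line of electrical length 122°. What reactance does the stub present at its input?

X_in ≈ -80 Ω (capacitive)

tan(βl) = -1.6
For a short-circuited stub, Z_in = jZ_0·tan(βl)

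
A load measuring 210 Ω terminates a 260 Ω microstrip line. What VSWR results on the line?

VSWR ≈ 1.24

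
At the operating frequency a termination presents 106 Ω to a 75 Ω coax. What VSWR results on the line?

VSWR ≈ 1.41

For a purely resistive load, VSWR = R_L/Z_0 or Z_0/R_L (whichever > 1) = 106/75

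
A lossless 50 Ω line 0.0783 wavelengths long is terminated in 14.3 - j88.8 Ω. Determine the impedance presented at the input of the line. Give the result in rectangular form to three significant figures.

βl = 2π × 0.0783 = 28.2°
tan(βl) = tan(28.2°) = 0.536
Z_in = Z_0·(Z_L + jZ_0·tanβl)/(Z_0 + jZ_L·tanβl)
     = 50·(14.3 − j62)/(97.6 + j7.66)

Z_in ≈ 4.8 − j32.1 Ω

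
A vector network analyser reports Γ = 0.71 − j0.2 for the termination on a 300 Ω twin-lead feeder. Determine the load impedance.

Z_L ≈ 1100 − j967 Ω

Z_L = Z_0·(1 + Γ)/(1 − Γ) = 300·(1.71 − j0.2)/(0.29 + j0.2)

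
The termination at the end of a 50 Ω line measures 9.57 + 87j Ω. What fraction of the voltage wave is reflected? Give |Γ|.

|Γ| ≈ 0.91

Γ = (Z_L − Z_0)/(Z_L + Z_0) = (-40.43 + j87)/(59.57 + j87)
|Γ| = 95.9/105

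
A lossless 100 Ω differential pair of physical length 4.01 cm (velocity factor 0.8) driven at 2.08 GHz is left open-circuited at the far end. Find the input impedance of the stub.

Z_in ≈ +j70.3 Ω

λ = v/f = 0.8·c / 2.08 GHz = 0.115 m
βl = 2π·l/λ = 2π × 0.348 = 125°
tan(βl) = -1.42
For an open-circuited stub, Z_in = −jZ_0·cot(βl) = −jZ_0/tan(βl)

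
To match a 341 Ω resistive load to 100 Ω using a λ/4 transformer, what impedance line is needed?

Z_qwt = √(Z_0·R_L) = √(100 × 341) = √34100

Z_qwt ≈ 185 Ω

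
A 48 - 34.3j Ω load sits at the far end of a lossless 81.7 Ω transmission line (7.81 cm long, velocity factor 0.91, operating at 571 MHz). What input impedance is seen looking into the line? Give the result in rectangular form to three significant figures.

λ = v/f = 0.91·c / 571 MHz = 0.478 m
βl = 2π·l/λ = 2π × 0.163 = 58.8°
tan(βl) = tan(58.8°) = 1.65
Z_in = Z_0·(Z_L + jZ_0·tanβl)/(Z_0 + jZ_L·tanβl)
     = 81.7·(48 + j101)/(138 + j79.3)

Z_in ≈ 47 + j32.5 Ω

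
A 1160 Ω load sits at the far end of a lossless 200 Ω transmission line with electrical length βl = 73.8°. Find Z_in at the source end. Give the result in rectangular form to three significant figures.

Z_in ≈ 37.3 − j56.2 Ω

tan(βl) = tan(73.8°) = 3.44
Z_in = Z_0·(Z_L + jZ_0·tanβl)/(Z_0 + jZ_L·tanβl)
     = 200·(1160 + j688)/(200 + j3990)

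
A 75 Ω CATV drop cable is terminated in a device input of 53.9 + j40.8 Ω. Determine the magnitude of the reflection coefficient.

Γ = (Z_L − Z_0)/(Z_L + Z_0) = (-21.1 + j40.8)/(128.9 + j40.8)
|Γ| = 45.9/135

|Γ| ≈ 0.34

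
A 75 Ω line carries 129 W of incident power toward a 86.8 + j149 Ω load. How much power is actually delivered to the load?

|Γ| = |(11.8 + j149)/(161.8 + j149)| = 0.68
|Γ|² = 0.462
P_refl = |Γ|²·P_inc = 59.6 W, P_del = (1 − |Γ|²)·P_inc = 69.4 W

P_delivered ≈ 69.4 W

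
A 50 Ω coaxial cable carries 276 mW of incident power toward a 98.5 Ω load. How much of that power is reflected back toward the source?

Γ = (98.5 − 50)/(98.5 + 50) = 0.327
|Γ|² = 0.107
P_refl = |Γ|²·P_inc = 29.4 mW, P_del = (1 − |Γ|²)·P_inc = 247 mW

P_reflected ≈ 29.4 mW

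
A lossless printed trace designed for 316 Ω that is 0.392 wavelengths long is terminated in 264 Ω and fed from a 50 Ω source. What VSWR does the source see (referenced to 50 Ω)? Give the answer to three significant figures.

VSWR ≈ 6.19

βl = 2π × 0.392 = 141°
tan(βl) = -0.806
Z_in = Z_0·(Z_L + jZ_0·tanβl)/(Z_0 + jZ_L·tanβl) = 300 − j52.9 Ω
Γ_s = (Z_in − Z_s)/(Z_in + Z_s) = (250 − j52.9)/(350 − j52.9), |Γ_s| = 0.722
VSWR = (1 + |Γ_s|)/(1 − |Γ_s|)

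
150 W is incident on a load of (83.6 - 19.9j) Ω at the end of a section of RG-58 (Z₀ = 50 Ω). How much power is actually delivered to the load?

P_delivered ≈ 137 W

|Γ| = |(33.6 − j19.9)/(133.6 − j19.9)| = 0.289
|Γ|² = 0.0836
P_refl = |Γ|²·P_inc = 12.5 W, P_del = (1 − |Γ|²)·P_inc = 137 W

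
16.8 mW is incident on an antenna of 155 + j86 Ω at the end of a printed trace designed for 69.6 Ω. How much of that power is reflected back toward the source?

P_reflected ≈ 4.27 mW

|Γ| = |(85.4 + j86)/(224.6 + j86)| = 0.504
|Γ|² = 0.254
P_refl = |Γ|²·P_inc = 4.27 mW, P_del = (1 − |Γ|²)·P_inc = 12.5 mW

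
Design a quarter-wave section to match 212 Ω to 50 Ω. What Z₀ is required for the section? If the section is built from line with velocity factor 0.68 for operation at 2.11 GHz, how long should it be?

Z_qwt = √(Z_0·R_L) = √(50 × 212) = √10600
λ = 0.68·c/f = 0.0967 m, so l = λ/4 = 0.0242 m

Z_qwt ≈ 103 Ω; length ≈ 2.42 cm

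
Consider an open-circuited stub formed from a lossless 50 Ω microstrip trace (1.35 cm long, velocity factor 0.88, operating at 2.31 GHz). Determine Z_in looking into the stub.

Z_in ≈ −j54.5 Ω

λ = v/f = 0.88·c / 2.31 GHz = 0.114 m
βl = 2π·l/λ = 2π × 0.118 = 42.5°
tan(βl) = 0.917
For an open-circuited stub, Z_in = −jZ_0·cot(βl) = −jZ_0/tan(βl)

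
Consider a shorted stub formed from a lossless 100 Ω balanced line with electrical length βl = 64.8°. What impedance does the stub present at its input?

tan(βl) = 2.13
For a shorted stub, Z_in = jZ_0·tan(βl)

Z_in ≈ +j213 Ω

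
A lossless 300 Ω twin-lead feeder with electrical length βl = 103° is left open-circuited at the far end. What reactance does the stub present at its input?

X_in ≈ 69.3 Ω (inductive)

tan(βl) = -4.33
For an open-circuited stub, Z_in = −jZ_0·cot(βl) = −jZ_0/tan(βl)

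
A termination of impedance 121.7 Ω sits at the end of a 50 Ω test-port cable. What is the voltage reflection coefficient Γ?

Γ = (Z_L − Z_0)/(Z_L + Z_0) = (121.7 − 50)/(121.7 + 50) = 71.7/171.7

Γ = 0.418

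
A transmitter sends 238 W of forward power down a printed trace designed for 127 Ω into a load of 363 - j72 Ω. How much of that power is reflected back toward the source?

P_reflected ≈ 59.1 W

|Γ| = |(236 − j72)/(490 − j72)| = 0.498
|Γ|² = 0.248
P_refl = |Γ|²·P_inc = 59.1 W, P_del = (1 − |Γ|²)·P_inc = 179 W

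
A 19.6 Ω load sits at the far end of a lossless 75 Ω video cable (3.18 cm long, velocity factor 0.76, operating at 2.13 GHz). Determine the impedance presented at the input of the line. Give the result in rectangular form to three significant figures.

Z_in ≈ 133 − j132 Ω

λ = v/f = 0.76·c / 2.13 GHz = 0.107 m
βl = 2π·l/λ = 2π × 0.297 = 107°
tan(βl) = tan(107°) = -3.28
Z_in = Z_0·(Z_L + jZ_0·tanβl)/(Z_0 + jZ_L·tanβl)
     = 75·(19.6 − j246)/(75 − j64.3)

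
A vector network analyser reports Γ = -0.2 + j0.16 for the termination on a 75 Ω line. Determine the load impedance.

Z_L ≈ 47.8 + j16.4 Ω

Z_L = Z_0·(1 + Γ)/(1 − Γ) = 75·(0.8 + j0.16)/(1.2 − j0.16)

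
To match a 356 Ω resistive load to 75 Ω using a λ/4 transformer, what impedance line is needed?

Z_qwt = √(Z_0·R_L) = √(75 × 356) = √26700

Z_qwt ≈ 163 Ω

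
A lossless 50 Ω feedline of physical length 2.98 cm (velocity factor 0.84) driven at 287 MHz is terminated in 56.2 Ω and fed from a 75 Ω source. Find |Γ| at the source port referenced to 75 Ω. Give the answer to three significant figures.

|Γ| ≈ 0.15

λ = v/f = 0.84·c / 287 MHz = 0.878 m
βl = 2π·l/λ = 2π × 0.0339 = 12.2°
tan(βl) = 0.217
Z_in = Z_0·(Z_L + jZ_0·tanβl)/(Z_0 + jZ_L·tanβl) = 55.5 − j2.69 Ω
Γ_s = (Z_in − Z_s)/(Z_in + Z_s) = (-19.5 − j2.69)/(131 − j2.69), |Γ_s| = 0.15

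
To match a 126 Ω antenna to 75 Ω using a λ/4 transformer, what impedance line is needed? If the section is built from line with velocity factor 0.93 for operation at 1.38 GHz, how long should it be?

Z_qwt = √(Z_0·R_L) = √(75 × 126) = √9450
λ = 0.93·c/f = 0.202 m, so l = λ/4 = 0.0505 m

Z_qwt ≈ 97.2 Ω; length ≈ 5.05 cm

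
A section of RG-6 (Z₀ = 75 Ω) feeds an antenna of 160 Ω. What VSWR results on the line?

For a purely resistive load, VSWR = R_L/Z_0 or Z_0/R_L (whichever > 1) = 160/75

VSWR ≈ 2.13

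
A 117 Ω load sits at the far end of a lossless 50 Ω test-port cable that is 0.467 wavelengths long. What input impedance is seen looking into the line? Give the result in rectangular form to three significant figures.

βl = 2π × 0.467 = 168°
tan(βl) = tan(168°) = -0.21
Z_in = Z_0·(Z_L + jZ_0·tanβl)/(Z_0 + jZ_L·tanβl)
     = 50·(117 − j10.5)/(50 − j24.6)

Z_in ≈ 98.3 + j37.9 Ω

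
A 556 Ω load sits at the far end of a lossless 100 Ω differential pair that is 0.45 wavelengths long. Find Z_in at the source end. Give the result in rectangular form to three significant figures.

βl = 2π × 0.45 = 162°
tan(βl) = tan(162°) = -0.325
Z_in = Z_0·(Z_L + jZ_0·tanβl)/(Z_0 + jZ_L·tanβl)
     = 100·(556 − j32.5)/(100 − j181)

Z_in ≈ 144 + j228 Ω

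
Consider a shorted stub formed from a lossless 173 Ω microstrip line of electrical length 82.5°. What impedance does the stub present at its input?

Z_in ≈ +j1310 Ω

tan(βl) = 7.6
For a shorted stub, Z_in = jZ_0·tan(βl)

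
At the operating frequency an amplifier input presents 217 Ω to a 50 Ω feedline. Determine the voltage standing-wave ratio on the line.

VSWR ≈ 4.34

For a purely resistive load, VSWR = R_L/Z_0 or Z_0/R_L (whichever > 1) = 217/50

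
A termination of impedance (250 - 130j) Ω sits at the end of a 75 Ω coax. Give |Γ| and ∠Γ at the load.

Γ ≈ 0.623 ∠ -14.8°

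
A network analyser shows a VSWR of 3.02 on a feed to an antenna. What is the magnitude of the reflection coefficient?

|Γ| ≈ 0.502

|Γ| = (S − 1)/(S + 1) = (3.02 − 1)/(3.02 + 1) = 2.02/4.02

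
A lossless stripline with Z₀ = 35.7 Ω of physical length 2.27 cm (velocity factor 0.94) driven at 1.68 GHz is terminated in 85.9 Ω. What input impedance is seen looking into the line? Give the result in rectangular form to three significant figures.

λ = v/f = 0.94·c / 1.68 GHz = 0.168 m
βl = 2π·l/λ = 2π × 0.135 = 48.7°
tan(βl) = tan(48.7°) = 1.14
Z_in = Z_0·(Z_L + jZ_0·tanβl)/(Z_0 + jZ_L·tanβl)
     = 35.7·(85.9 + j40.6)/(35.7 + j97.7)

Z_in ≈ 23.2 − j22.9 Ω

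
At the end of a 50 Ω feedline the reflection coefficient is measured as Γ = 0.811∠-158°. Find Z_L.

Z_L = Z_0·(1 + Γ)/(1 − Γ) = 50·(0.248 − j0.304)/(1.75 + j0.304)

Z_L ≈ 5.41 − j9.61 Ω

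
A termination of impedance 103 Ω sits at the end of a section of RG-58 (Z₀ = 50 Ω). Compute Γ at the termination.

Γ = 0.346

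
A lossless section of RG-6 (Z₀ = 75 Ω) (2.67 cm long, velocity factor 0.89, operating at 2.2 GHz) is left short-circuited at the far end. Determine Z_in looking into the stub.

λ = v/f = 0.89·c / 2.2 GHz = 0.121 m
βl = 2π·l/λ = 2π × 0.22 = 79.2°
tan(βl) = 5.24
For a short-circuited stub, Z_in = jZ_0·tan(βl)

Z_in ≈ +j393 Ω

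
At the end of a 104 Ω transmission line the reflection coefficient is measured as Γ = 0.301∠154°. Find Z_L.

Z_L = Z_0·(1 + Γ)/(1 − Γ) = 104·(0.729 + j0.132)/(1.27 − j0.132)

Z_L ≈ 58 + j16.8 Ω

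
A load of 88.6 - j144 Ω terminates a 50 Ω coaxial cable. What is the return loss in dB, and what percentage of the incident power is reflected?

Γ = (38.6 − j144)/(138.6 − j144), |Γ| = 0.746
RL = −20·log₁₀(0.746) = 2.55 dB
P_refl/P_inc = |Γ|² = 0.556

RL ≈ 2.55 dB; 55.6% of incident power reflected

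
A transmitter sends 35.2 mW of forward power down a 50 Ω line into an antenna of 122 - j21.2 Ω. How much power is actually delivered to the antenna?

P_delivered ≈ 28.6 mW

|Γ| = |(72 − j21.2)/(172 − j21.2)| = 0.433
|Γ|² = 0.188
P_refl = |Γ|²·P_inc = 6.6 mW, P_del = (1 − |Γ|²)·P_inc = 28.6 mW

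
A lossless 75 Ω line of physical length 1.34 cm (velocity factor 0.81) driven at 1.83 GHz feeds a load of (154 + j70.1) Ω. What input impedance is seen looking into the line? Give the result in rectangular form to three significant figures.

Z_in ≈ 99.8 − j81.3 Ω

λ = v/f = 0.81·c / 1.83 GHz = 0.133 m
βl = 2π·l/λ = 2π × 0.101 = 36.3°
tan(βl) = tan(36.3°) = 0.735
Z_in = Z_0·(Z_L + jZ_0·tanβl)/(Z_0 + jZ_L·tanβl)
     = 75·(154 + j125)/(23.5 + j113)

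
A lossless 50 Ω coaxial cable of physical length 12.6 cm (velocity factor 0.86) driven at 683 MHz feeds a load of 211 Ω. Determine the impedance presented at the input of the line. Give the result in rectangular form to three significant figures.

Z_in ≈ 15.5 + j26.8 Ω

λ = v/f = 0.86·c / 683 MHz = 0.378 m
βl = 2π·l/λ = 2π × 0.334 = 120°
tan(βl) = tan(120°) = -1.73
Z_in = Z_0·(Z_L + jZ_0·tanβl)/(Z_0 + jZ_L·tanβl)
     = 50·(211 − j86.3)/(50 − j364)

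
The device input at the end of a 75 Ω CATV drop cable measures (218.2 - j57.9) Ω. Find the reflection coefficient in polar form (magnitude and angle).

Γ ≈ 0.517 ∠ -10.8°

Γ = (Z_L − Z_0)/(Z_L + Z_0) = (143.2 − j57.9)/(293.2 − j57.9)
|Γ| = 154/299 = 0.517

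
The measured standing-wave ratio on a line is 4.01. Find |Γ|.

|Γ| = (S − 1)/(S + 1) = (4.01 − 1)/(4.01 + 1) = 3.01/5.01

|Γ| ≈ 0.601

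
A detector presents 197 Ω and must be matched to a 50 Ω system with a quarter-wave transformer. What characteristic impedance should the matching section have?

Z_qwt ≈ 99.2 Ω

Z_qwt = √(Z_0·R_L) = √(50 × 197) = √9850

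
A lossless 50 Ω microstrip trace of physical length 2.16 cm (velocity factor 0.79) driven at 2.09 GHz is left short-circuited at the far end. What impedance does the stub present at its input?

λ = v/f = 0.79·c / 2.09 GHz = 0.113 m
βl = 2π·l/λ = 2π × 0.19 = 68.6°
tan(βl) = 2.55
For a short-circuited stub, Z_in = jZ_0·tan(βl)

Z_in ≈ +j127 Ω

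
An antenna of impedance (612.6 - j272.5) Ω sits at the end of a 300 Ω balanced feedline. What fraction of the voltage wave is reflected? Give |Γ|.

|Γ| ≈ 0.435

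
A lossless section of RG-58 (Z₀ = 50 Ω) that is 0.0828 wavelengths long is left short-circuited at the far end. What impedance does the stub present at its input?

βl = 2π × 0.0828 = 29.8°
tan(βl) = 0.573
For a short-circuited stub, Z_in = jZ_0·tan(βl)

Z_in ≈ +j28.6 Ω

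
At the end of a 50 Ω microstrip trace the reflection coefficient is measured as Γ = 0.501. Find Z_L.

Z_L ≈ 150 Ω

Z_L = Z_0·(1 + Γ)/(1 − Γ) = 50·(1.5)/(0.499)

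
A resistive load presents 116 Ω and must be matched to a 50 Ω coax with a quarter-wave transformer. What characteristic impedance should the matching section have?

Z_qwt ≈ 76.2 Ω

Z_qwt = √(Z_0·R_L) = √(50 × 116) = √5800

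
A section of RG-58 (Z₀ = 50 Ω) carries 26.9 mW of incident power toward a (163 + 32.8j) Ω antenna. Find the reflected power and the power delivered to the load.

|Γ| = |(113 + j32.8)/(213 + j32.8)| = 0.546
|Γ|² = 0.298
P_refl = |Γ|²·P_inc = 8.02 mW, P_del = (1 − |Γ|²)·P_inc = 18.9 mW

P_reflected ≈ 8.02 mW; P_delivered ≈ 18.9 mW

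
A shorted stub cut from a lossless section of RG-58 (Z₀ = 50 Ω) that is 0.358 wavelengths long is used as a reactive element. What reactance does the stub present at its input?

X_in ≈ -62 Ω (capacitive)

βl = 2π × 0.358 = 129°
tan(βl) = -1.24
For a shorted stub, Z_in = jZ_0·tan(βl)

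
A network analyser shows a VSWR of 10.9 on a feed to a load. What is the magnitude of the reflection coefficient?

|Γ| = (S − 1)/(S + 1) = (10.9 − 1)/(10.9 + 1) = 9.9/11.9

|Γ| ≈ 0.832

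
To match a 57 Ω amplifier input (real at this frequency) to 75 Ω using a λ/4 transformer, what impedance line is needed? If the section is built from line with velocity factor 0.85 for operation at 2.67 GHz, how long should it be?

Z_qwt = √(Z_0·R_L) = √(75 × 57) = √4275
λ = 0.85·c/f = 0.0955 m, so l = λ/4 = 0.0239 m

Z_qwt ≈ 65.4 Ω; length ≈ 2.39 cm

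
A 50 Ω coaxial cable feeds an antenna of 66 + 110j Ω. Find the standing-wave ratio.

VSWR ≈ 5.56

Γ = (Z_L − Z_0)/(Z_L + Z_0) = (16 + j110)/(116 + j110)
|Γ| = 111/160 = 0.695
VSWR = (1 + |Γ|)/(1 − |Γ|) = 1.7/0.305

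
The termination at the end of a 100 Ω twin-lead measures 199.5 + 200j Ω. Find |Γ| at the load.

|Γ| ≈ 0.62

Γ = (Z_L − Z_0)/(Z_L + Z_0) = (99.5 + j200)/(299.5 + j200)
|Γ| = 223/360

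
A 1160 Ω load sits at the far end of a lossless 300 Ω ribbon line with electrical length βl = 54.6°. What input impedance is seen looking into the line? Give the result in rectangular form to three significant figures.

Z_in ≈ 113 − j192 Ω

tan(βl) = tan(54.6°) = 1.41
Z_in = Z_0·(Z_L + jZ_0·tanβl)/(Z_0 + jZ_L·tanβl)
     = 300·(1160 + j422)/(300 + j1630)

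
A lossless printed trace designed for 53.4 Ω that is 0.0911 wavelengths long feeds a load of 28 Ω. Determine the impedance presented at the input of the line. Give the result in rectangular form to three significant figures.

βl = 2π × 0.0911 = 32.8°
tan(βl) = tan(32.8°) = 0.644
Z_in = Z_0·(Z_L + jZ_0·tanβl)/(Z_0 + jZ_L·tanβl)
     = 53.4·(28 + j34.4)/(53.4 + j18)

Z_in ≈ 35.6 + j22.4 Ω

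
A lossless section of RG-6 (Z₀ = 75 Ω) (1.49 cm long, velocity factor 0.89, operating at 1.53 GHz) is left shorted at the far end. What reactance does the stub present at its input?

X_in ≈ 44.6 Ω (inductive)

λ = v/f = 0.89·c / 1.53 GHz = 0.175 m
βl = 2π·l/λ = 2π × 0.0854 = 30.7°
tan(βl) = 0.595
For a shorted stub, Z_in = jZ_0·tan(βl)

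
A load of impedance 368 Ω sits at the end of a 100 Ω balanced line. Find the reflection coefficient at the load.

Γ = (Z_L − Z_0)/(Z_L + Z_0) = (368 − 100)/(368 + 100) = 268/468

Γ = 0.573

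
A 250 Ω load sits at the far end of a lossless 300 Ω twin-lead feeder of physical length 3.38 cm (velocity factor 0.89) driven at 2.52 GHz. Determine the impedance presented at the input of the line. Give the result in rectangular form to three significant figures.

λ = v/f = 0.89·c / 2.52 GHz = 0.106 m
βl = 2π·l/λ = 2π × 0.319 = 115°
tan(βl) = tan(115°) = -2.16
Z_in = Z_0·(Z_L + jZ_0·tanβl)/(Z_0 + jZ_L·tanβl)
     = 300·(250 − j648)/(300 − j540)

Z_in ≈ 334 − j46.7 Ω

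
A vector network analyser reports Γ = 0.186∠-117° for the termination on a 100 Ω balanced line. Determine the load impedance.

Z_L ≈ 80.2 − j27.5 Ω

Z_L = Z_0·(1 + Γ)/(1 − Γ) = 100·(0.916 − j0.166)/(1.08 + j0.166)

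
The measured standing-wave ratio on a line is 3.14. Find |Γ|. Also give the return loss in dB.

|Γ| = (S − 1)/(S + 1) = (3.14 − 1)/(3.14 + 1) = 2.14/4.14
RL = −20·log₁₀|Γ| = −20·log₁₀(0.517)

|Γ| ≈ 0.517; return loss ≈ 5.73 dB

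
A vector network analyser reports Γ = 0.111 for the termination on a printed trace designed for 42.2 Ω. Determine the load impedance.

Z_L ≈ 52.7 Ω

Z_L = Z_0·(1 + Γ)/(1 − Γ) = 42.2·(1.11)/(0.889)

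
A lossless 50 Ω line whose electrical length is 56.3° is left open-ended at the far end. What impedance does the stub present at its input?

tan(βl) = 1.5
For an open-ended stub, Z_in = −jZ_0·cot(βl) = −jZ_0/tan(βl)

Z_in ≈ −j33.3 Ω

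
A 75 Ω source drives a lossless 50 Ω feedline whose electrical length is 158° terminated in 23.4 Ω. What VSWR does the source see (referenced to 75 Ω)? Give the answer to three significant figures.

VSWR ≈ 2.99

tan(βl) = -0.404
Z_in = Z_0·(Z_L + jZ_0·tanβl)/(Z_0 + jZ_L·tanβl) = 26.3 − j15.2 Ω
Γ_s = (Z_in − Z_s)/(Z_in + Z_s) = (-48.7 − j15.2)/(101 − j15.2), |Γ_s| = 0.498
VSWR = (1 + |Γ_s|)/(1 − |Γ_s|)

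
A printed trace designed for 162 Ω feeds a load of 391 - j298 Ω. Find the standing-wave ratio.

VSWR ≈ 3.98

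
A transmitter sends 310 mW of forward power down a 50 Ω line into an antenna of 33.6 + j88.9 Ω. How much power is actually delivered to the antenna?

P_delivered ≈ 140 mW

|Γ| = |(-16.4 + j88.9)/(83.6 + j88.9)| = 0.741
|Γ|² = 0.549
P_refl = |Γ|²·P_inc = 170 mW, P_del = (1 − |Γ|²)·P_inc = 140 mW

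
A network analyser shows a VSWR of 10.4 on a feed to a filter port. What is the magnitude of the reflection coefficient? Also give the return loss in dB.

|Γ| ≈ 0.825; return loss ≈ 1.68 dB

|Γ| = (S − 1)/(S + 1) = (10.4 − 1)/(10.4 + 1) = 9.4/11.4
RL = −20·log₁₀|Γ| = −20·log₁₀(0.825)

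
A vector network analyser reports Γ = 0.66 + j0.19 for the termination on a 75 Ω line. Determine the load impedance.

Z_L ≈ 261 + j188 Ω

Z_L = Z_0·(1 + Γ)/(1 − Γ) = 75·(1.66 + j0.19)/(0.34 − j0.19)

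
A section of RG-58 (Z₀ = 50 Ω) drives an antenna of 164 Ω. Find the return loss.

Γ = (164 − 50)/(164 + 50) = 0.533
RL = −20·log₁₀|Γ| = −20·log₁₀(0.533)

RL ≈ 5.47 dB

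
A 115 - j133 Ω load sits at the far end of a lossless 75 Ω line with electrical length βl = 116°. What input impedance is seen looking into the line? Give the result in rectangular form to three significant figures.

tan(βl) = tan(116°) = -2.05
Z_in = Z_0·(Z_L + jZ_0·tanβl)/(Z_0 + jZ_L·tanβl)
     = 75·(115 − j287)/(-198 − j236)

Z_in ≈ 35.6 + j66.4 Ω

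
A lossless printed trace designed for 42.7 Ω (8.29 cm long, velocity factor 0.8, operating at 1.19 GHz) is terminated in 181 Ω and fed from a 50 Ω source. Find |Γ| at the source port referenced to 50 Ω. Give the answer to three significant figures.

|Γ| ≈ 0.6

λ = v/f = 0.8·c / 1.19 GHz = 0.202 m
βl = 2π·l/λ = 2π × 0.411 = 148°
tan(βl) = -0.625
Z_in = Z_0·(Z_L + jZ_0·tanβl)/(Z_0 + jZ_L·tanβl) = 31.4 + j56.4 Ω
Γ_s = (Z_in − Z_s)/(Z_in + Z_s) = (-18.6 + j56.4)/(81.4 + j56.4), |Γ_s| = 0.6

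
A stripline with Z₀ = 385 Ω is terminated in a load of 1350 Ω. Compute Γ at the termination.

Γ = (Z_L − Z_0)/(Z_L + Z_0) = (1350 − 385)/(1350 + 385) = 965/1735

Γ = 0.556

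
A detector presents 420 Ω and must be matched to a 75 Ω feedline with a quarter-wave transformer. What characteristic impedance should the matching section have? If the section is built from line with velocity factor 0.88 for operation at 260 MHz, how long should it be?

Z_qwt ≈ 177 Ω; length ≈ 25.4 cm

Z_qwt = √(Z_0·R_L) = √(75 × 420) = √31500
λ = 0.88·c/f = 1.02 m, so l = λ/4 = 0.254 m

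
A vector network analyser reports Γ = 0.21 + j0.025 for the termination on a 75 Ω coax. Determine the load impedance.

Z_L = Z_0·(1 + Γ)/(1 − Γ) = 75·(1.21 + j0.025)/(0.79 − j0.025)

Z_L ≈ 115 + j6 Ω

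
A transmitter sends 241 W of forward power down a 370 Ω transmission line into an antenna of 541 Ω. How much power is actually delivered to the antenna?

Γ = (541 − 370)/(541 + 370) = 0.188
|Γ|² = 0.0352
P_refl = |Γ|²·P_inc = 8.49 W, P_del = (1 − |Γ|²)·P_inc = 233 W

P_delivered ≈ 233 W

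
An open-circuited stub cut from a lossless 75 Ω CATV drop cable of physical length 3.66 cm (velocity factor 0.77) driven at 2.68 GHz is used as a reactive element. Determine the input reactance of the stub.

λ = v/f = 0.77·c / 2.68 GHz = 0.0862 m
βl = 2π·l/λ = 2π × 0.425 = 153°
tan(βl) = -0.513
For an open-circuited stub, Z_in = −jZ_0·cot(βl) = −jZ_0/tan(βl)

X_in ≈ 146 Ω (inductive)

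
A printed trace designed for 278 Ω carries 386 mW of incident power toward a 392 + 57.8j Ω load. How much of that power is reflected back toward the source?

|Γ| = |(114 + j57.8)/(670 + j57.8)| = 0.19
|Γ|² = 0.0361
P_refl = |Γ|²·P_inc = 13.9 mW, P_del = (1 − |Γ|²)·P_inc = 372 mW

P_reflected ≈ 13.9 mW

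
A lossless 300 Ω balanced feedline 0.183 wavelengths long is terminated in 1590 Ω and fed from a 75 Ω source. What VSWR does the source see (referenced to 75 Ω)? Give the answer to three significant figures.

βl = 2π × 0.183 = 65.9°
tan(βl) = 2.23
Z_in = Z_0·(Z_L + jZ_0·tanβl)/(Z_0 + jZ_L·tanβl) = 67.5 − j129 Ω
Γ_s = (Z_in − Z_s)/(Z_in + Z_s) = (-7.53 − j129)/(142 − j129), |Γ_s| = 0.671
VSWR = (1 + |Γ_s|)/(1 − |Γ_s|)

VSWR ≈ 5.08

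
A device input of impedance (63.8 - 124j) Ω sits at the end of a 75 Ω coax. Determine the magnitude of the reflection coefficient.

Γ = (Z_L − Z_0)/(Z_L + Z_0) = (-11.2 − j124)/(138.8 − j124)
|Γ| = 125/186

|Γ| ≈ 0.669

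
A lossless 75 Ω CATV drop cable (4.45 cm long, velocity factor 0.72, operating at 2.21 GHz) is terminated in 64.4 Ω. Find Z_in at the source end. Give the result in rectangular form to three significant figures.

λ = v/f = 0.72·c / 2.21 GHz = 0.0977 m
βl = 2π·l/λ = 2π × 0.455 = 164°
tan(βl) = tan(164°) = -0.288
Z_in = Z_0·(Z_L + jZ_0·tanβl)/(Z_0 + jZ_L·tanβl)
     = 75·(64.4 − j21.6)/(75 − j18.6)

Z_in ≈ 65.7 − j5.35 Ω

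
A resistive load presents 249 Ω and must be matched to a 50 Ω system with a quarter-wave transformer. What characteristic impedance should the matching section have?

Z_qwt ≈ 112 Ω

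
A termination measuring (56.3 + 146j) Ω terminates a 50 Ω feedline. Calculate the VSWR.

Γ = (Z_L − Z_0)/(Z_L + Z_0) = (6.3 + j146)/(106.3 + j146)
|Γ| = 146/181 = 0.809
VSWR = (1 + |Γ|)/(1 − |Γ|) = 1.81/0.191

VSWR ≈ 9.48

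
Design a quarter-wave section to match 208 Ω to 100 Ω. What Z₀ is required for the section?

Z_qwt = √(Z_0·R_L) = √(100 × 208) = √20800

Z_qwt ≈ 144 Ω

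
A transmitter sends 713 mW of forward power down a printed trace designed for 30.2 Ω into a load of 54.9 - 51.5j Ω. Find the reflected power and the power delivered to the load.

|Γ| = |(24.7 − j51.5)/(85.1 − j51.5)| = 0.574
|Γ|² = 0.33
P_refl = |Γ|²·P_inc = 235 mW, P_del = (1 − |Γ|²)·P_inc = 478 mW

P_reflected ≈ 235 mW; P_delivered ≈ 478 mW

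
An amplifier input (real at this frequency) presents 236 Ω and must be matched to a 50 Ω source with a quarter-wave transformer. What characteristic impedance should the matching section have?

Z_qwt = √(Z_0·R_L) = √(50 × 236) = √11800

Z_qwt ≈ 109 Ω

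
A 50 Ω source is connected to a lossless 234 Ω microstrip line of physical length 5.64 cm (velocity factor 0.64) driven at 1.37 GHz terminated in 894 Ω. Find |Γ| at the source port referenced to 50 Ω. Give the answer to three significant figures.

λ = v/f = 0.64·c / 1.37 GHz = 0.14 m
βl = 2π·l/λ = 2π × 0.402 = 145°
tan(βl) = -0.703
Z_in = Z_0·(Z_L + jZ_0·tanβl)/(Z_0 + jZ_L·tanβl) = 163 + j272 Ω
Γ_s = (Z_in − Z_s)/(Z_in + Z_s) = (113 + j272)/(213 + j272), |Γ_s| = 0.853

|Γ| ≈ 0.853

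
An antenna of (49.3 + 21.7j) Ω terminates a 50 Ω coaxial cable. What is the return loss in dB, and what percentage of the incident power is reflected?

Γ = (-0.7 + j21.7)/(99.3 + j21.7), |Γ| = 0.214
RL = −20·log₁₀(0.214) = 13.4 dB
P_refl/P_inc = |Γ|² = 0.0456

RL ≈ 13.4 dB; 4.56% of incident power reflected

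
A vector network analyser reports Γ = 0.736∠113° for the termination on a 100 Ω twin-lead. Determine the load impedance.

Z_L ≈ 21.7 + j64 Ω

Z_L = Z_0·(1 + Γ)/(1 − Γ) = 100·(0.712 + j0.677)/(1.29 − j0.677)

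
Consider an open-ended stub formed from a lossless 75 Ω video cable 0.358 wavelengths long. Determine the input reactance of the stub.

βl = 2π × 0.358 = 129°
tan(βl) = -1.24
For an open-ended stub, Z_in = −jZ_0·cot(βl) = −jZ_0/tan(βl)

X_in ≈ 60.5 Ω (inductive)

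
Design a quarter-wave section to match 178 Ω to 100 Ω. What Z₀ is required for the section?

Z_qwt ≈ 133 Ω

Z_qwt = √(Z_0·R_L) = √(100 × 178) = √17800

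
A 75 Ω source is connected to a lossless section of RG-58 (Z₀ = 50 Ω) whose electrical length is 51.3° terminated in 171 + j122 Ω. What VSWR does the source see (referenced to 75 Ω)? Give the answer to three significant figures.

VSWR ≈ 5.59

tan(βl) = 1.25
Z_in = Z_0·(Z_L + jZ_0·tanβl)/(Z_0 + jZ_L·tanβl) = 19.5 − j49.4 Ω
Γ_s = (Z_in − Z_s)/(Z_in + Z_s) = (-55.5 − j49.4)/(94.5 − j49.4), |Γ_s| = 0.697
VSWR = (1 + |Γ_s|)/(1 − |Γ_s|)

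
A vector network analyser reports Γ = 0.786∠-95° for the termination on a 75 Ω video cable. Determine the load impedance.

Z_L = Z_0·(1 + Γ)/(1 − Γ) = 75·(0.931 − j0.783)/(1.07 + j0.783)

Z_L ≈ 16.3 − j66.9 Ω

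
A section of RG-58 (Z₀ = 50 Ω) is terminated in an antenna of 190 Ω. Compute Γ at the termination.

Γ = (Z_L − Z_0)/(Z_L + Z_0) = (190 − 50)/(190 + 50) = 140/240

Γ = 0.583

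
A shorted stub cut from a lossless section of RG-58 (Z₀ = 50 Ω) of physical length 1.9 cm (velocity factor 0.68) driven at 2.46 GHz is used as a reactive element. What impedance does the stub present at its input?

Z_in ≈ +j379 Ω

λ = v/f = 0.68·c / 2.46 GHz = 0.0829 m
βl = 2π·l/λ = 2π × 0.229 = 82.5°
tan(βl) = 7.58
For a shorted stub, Z_in = jZ_0·tan(βl)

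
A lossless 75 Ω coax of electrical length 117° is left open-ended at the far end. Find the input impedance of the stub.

tan(βl) = -1.96
For an open-ended stub, Z_in = −jZ_0·cot(βl) = −jZ_0/tan(βl)

Z_in ≈ +j38.2 Ω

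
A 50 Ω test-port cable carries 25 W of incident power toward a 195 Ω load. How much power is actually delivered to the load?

P_delivered ≈ 16.2 W

Γ = (195 − 50)/(195 + 50) = 0.592
|Γ|² = 0.35
P_refl = |Γ|²·P_inc = 8.76 W, P_del = (1 − |Γ|²)·P_inc = 16.2 W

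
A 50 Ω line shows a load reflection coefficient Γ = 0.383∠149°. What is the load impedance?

Z_L ≈ 23.7 + j10.9 Ω

Z_L = Z_0·(1 + Γ)/(1 − Γ) = 50·(0.672 + j0.197)/(1.33 − j0.197)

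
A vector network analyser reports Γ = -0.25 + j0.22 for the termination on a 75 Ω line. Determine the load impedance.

Z_L ≈ 41.4 + j20.5 Ω

Z_L = Z_0·(1 + Γ)/(1 − Γ) = 75·(0.75 + j0.22)/(1.25 − j0.22)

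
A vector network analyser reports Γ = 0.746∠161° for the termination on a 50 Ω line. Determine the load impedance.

Z_L ≈ 7.47 + j8.19 Ω

Z_L = Z_0·(1 + Γ)/(1 − Γ) = 50·(0.295 + j0.243)/(1.71 − j0.243)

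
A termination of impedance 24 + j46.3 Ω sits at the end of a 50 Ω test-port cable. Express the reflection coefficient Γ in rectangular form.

Γ ≈ 0.0288 + j0.608

Γ = (Z_L − Z_0)/(Z_L + Z_0) = (-26 + j46.3)/(74 + j46.3)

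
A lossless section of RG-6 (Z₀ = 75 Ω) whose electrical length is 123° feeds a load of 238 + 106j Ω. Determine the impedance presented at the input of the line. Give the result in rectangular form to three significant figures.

tan(βl) = tan(123°) = -1.54
Z_in = Z_0·(Z_L + jZ_0·tanβl)/(Z_0 + jZ_L·tanβl)
     = 75·(238 − j9.49)/(238 − j366)

Z_in ≈ 23.6 + j33.4 Ω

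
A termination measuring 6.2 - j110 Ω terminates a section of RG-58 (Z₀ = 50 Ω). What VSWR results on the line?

VSWR ≈ 47.2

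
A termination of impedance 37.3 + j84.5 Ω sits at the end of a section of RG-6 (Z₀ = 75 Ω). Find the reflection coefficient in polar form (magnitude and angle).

Γ ≈ 0.658 ∠ 77.1°

Γ = (Z_L − Z_0)/(Z_L + Z_0) = (-37.7 + j84.5)/(112.3 + j84.5)
|Γ| = 92.5/141 = 0.658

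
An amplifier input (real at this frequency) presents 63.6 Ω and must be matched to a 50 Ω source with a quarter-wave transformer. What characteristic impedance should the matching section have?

Z_qwt ≈ 56.4 Ω

Z_qwt = √(Z_0·R_L) = √(50 × 63.6) = √3180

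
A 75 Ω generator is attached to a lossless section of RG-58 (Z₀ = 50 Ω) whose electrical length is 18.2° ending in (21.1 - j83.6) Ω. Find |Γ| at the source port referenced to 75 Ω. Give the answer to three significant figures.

tan(βl) = 0.329
Z_in = Z_0·(Z_L + jZ_0·tanβl)/(Z_0 + jZ_L·tanβl) = 9.66 − j44.2 Ω
Γ_s = (Z_in − Z_s)/(Z_in + Z_s) = (-65.3 − j44.2)/(84.7 − j44.2), |Γ_s| = 0.826

|Γ| ≈ 0.826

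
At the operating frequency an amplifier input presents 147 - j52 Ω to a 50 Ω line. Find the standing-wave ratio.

VSWR ≈ 3.35

Γ = (Z_L − Z_0)/(Z_L + Z_0) = (97 − j52)/(197 − j52)
|Γ| = 110/204 = 0.54
VSWR = (1 + |Γ|)/(1 − |Γ|) = 1.54/0.46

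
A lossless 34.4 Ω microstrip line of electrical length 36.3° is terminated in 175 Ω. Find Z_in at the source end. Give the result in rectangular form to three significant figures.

tan(βl) = tan(36.3°) = 0.735
Z_in = Z_0·(Z_L + jZ_0·tanβl)/(Z_0 + jZ_L·tanβl)
     = 34.4·(175 + j25.3)/(34.4 + j129)

Z_in ≈ 18 − j42 Ω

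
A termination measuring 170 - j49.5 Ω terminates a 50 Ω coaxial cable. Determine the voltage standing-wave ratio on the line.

VSWR ≈ 3.71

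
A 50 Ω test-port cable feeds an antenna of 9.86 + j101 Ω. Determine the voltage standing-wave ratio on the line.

Γ = (Z_L − Z_0)/(Z_L + Z_0) = (-40.14 + j101)/(59.86 + j101)
|Γ| = 109/117 = 0.926
VSWR = (1 + |Γ|)/(1 − |Γ|) = 1.93/0.0743

VSWR ≈ 25.9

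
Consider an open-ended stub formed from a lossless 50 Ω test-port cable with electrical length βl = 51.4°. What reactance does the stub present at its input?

tan(βl) = 1.25
For an open-ended stub, Z_in = −jZ_0·cot(βl) = −jZ_0/tan(βl)

X_in ≈ -39.9 Ω (capacitive)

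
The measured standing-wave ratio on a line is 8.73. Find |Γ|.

|Γ| ≈ 0.794

|Γ| = (S − 1)/(S + 1) = (8.73 − 1)/(8.73 + 1) = 7.73/9.73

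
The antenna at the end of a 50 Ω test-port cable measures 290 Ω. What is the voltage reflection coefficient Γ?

Γ = 0.706

Γ = (Z_L − Z_0)/(Z_L + Z_0) = (290 − 50)/(290 + 50) = 240/340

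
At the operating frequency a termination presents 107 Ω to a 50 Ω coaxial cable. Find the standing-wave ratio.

VSWR ≈ 2.14

For a purely resistive load, VSWR = R_L/Z_0 or Z_0/R_L (whichever > 1) = 107/50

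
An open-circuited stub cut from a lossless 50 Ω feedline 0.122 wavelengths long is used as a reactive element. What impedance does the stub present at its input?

βl = 2π × 0.122 = 43.9°
tan(βl) = 0.963
For an open-circuited stub, Z_in = −jZ_0·cot(βl) = −jZ_0/tan(βl)

Z_in ≈ −j51.9 Ω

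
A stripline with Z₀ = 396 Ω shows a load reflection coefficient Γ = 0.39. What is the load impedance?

Z_L ≈ 902 Ω

Z_L = Z_0·(1 + Γ)/(1 − Γ) = 396·(1.39)/(0.61)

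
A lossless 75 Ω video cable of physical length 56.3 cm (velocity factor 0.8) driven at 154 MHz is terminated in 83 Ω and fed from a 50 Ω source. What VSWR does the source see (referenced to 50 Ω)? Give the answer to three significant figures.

VSWR ≈ 1.49

λ = v/f = 0.8·c / 154 MHz = 1.56 m
βl = 2π·l/λ = 2π × 0.361 = 130°
tan(βl) = -1.19
Z_in = Z_0·(Z_L + jZ_0·tanβl)/(Z_0 + jZ_L·tanβl) = 73.3 + j7.34 Ω
Γ_s = (Z_in − Z_s)/(Z_in + Z_s) = (23.3 + j7.34)/(123 + j7.34), |Γ_s| = 0.198
VSWR = (1 + |Γ_s|)/(1 − |Γ_s|)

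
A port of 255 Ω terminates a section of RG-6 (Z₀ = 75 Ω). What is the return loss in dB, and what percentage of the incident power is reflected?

RL ≈ 5.26 dB; 29.8% of incident power reflected

Γ = (255 − 75)/(255 + 75) = 0.545
RL = −20·log₁₀(0.545) = 5.26 dB
P_refl/P_inc = |Γ|² = 0.298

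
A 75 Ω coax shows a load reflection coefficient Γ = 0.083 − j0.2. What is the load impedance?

Z_L = Z_0·(1 + Γ)/(1 − Γ) = 75·(1.08 − j0.2)/(0.917 + j0.2)

Z_L ≈ 81.1 − j34.1 Ω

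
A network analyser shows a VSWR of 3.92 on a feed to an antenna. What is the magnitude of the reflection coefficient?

|Γ| = (S − 1)/(S + 1) = (3.92 − 1)/(3.92 + 1) = 2.92/4.92

|Γ| ≈ 0.593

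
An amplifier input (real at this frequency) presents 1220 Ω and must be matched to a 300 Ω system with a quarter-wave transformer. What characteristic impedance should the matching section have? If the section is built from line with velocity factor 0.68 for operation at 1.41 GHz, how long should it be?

Z_qwt = √(Z_0·R_L) = √(300 × 1220) = √366000
λ = 0.68·c/f = 0.145 m, so l = λ/4 = 0.0362 m

Z_qwt ≈ 605 Ω; length ≈ 3.62 cm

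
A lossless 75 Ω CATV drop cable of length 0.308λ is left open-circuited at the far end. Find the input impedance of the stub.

βl = 2π × 0.308 = 111°
tan(βl) = -2.62
For an open-circuited stub, Z_in = −jZ_0·cot(βl) = −jZ_0/tan(βl)

Z_in ≈ +j28.6 Ω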